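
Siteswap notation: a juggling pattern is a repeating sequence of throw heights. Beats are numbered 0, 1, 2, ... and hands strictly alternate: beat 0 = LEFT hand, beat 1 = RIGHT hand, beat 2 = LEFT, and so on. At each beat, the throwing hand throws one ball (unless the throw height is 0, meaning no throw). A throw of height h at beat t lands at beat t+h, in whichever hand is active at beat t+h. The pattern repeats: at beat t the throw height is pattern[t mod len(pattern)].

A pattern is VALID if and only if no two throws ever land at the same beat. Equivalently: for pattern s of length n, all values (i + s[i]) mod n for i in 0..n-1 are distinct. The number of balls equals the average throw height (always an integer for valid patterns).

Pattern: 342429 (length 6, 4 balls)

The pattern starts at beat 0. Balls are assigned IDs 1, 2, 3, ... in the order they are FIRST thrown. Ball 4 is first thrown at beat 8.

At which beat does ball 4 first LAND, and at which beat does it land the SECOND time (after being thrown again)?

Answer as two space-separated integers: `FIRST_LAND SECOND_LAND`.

Answer: 10 12

Derivation:
Beat 0 (L): throw ball1 h=3 -> lands@3:R; in-air after throw: [b1@3:R]
Beat 1 (R): throw ball2 h=4 -> lands@5:R; in-air after throw: [b1@3:R b2@5:R]
Beat 2 (L): throw ball3 h=2 -> lands@4:L; in-air after throw: [b1@3:R b3@4:L b2@5:R]
Beat 3 (R): throw ball1 h=4 -> lands@7:R; in-air after throw: [b3@4:L b2@5:R b1@7:R]
Beat 4 (L): throw ball3 h=2 -> lands@6:L; in-air after throw: [b2@5:R b3@6:L b1@7:R]
Beat 5 (R): throw ball2 h=9 -> lands@14:L; in-air after throw: [b3@6:L b1@7:R b2@14:L]
Beat 6 (L): throw ball3 h=3 -> lands@9:R; in-air after throw: [b1@7:R b3@9:R b2@14:L]
Beat 7 (R): throw ball1 h=4 -> lands@11:R; in-air after throw: [b3@9:R b1@11:R b2@14:L]
Beat 8 (L): throw ball4 h=2 -> lands@10:L; in-air after throw: [b3@9:R b4@10:L b1@11:R b2@14:L]
Beat 9 (R): throw ball3 h=4 -> lands@13:R; in-air after throw: [b4@10:L b1@11:R b3@13:R b2@14:L]
Beat 10 (L): throw ball4 h=2 -> lands@12:L; in-air after throw: [b1@11:R b4@12:L b3@13:R b2@14:L]
Beat 11 (R): throw ball1 h=9 -> lands@20:L; in-air after throw: [b4@12:L b3@13:R b2@14:L b1@20:L]
Beat 12 (L): throw ball4 h=3 -> lands@15:R; in-air after throw: [b3@13:R b2@14:L b4@15:R b1@20:L]
Ball 4: thrown@8 h=2 -> first land @10; rethrown@10 h=2 -> second land @12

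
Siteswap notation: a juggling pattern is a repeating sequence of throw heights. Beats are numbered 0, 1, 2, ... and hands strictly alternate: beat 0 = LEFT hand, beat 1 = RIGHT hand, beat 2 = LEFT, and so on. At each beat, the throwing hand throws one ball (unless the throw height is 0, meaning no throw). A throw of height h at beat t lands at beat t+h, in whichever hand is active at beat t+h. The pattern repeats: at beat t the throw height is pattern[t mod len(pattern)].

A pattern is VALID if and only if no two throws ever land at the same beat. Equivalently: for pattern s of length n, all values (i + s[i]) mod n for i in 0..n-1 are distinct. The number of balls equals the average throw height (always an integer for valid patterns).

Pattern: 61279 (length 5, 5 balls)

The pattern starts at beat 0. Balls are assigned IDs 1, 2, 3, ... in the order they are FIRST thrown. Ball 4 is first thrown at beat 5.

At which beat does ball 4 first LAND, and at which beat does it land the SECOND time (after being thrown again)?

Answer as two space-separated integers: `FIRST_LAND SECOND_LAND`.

Beat 0 (L): throw ball1 h=6 -> lands@6:L; in-air after throw: [b1@6:L]
Beat 1 (R): throw ball2 h=1 -> lands@2:L; in-air after throw: [b2@2:L b1@6:L]
Beat 2 (L): throw ball2 h=2 -> lands@4:L; in-air after throw: [b2@4:L b1@6:L]
Beat 3 (R): throw ball3 h=7 -> lands@10:L; in-air after throw: [b2@4:L b1@6:L b3@10:L]
Beat 4 (L): throw ball2 h=9 -> lands@13:R; in-air after throw: [b1@6:L b3@10:L b2@13:R]
Beat 5 (R): throw ball4 h=6 -> lands@11:R; in-air after throw: [b1@6:L b3@10:L b4@11:R b2@13:R]
Beat 6 (L): throw ball1 h=1 -> lands@7:R; in-air after throw: [b1@7:R b3@10:L b4@11:R b2@13:R]
Beat 7 (R): throw ball1 h=2 -> lands@9:R; in-air after throw: [b1@9:R b3@10:L b4@11:R b2@13:R]
Beat 8 (L): throw ball5 h=7 -> lands@15:R; in-air after throw: [b1@9:R b3@10:L b4@11:R b2@13:R b5@15:R]
Beat 9 (R): throw ball1 h=9 -> lands@18:L; in-air after throw: [b3@10:L b4@11:R b2@13:R b5@15:R b1@18:L]
Beat 10 (L): throw ball3 h=6 -> lands@16:L; in-air after throw: [b4@11:R b2@13:R b5@15:R b3@16:L b1@18:L]
Beat 11 (R): throw ball4 h=1 -> lands@12:L; in-air after throw: [b4@12:L b2@13:R b5@15:R b3@16:L b1@18:L]
Beat 12 (L): throw ball4 h=2 -> lands@14:L; in-air after throw: [b2@13:R b4@14:L b5@15:R b3@16:L b1@18:L]
Ball 4: thrown@5 h=6 -> first land @11; rethrown@11 h=1 -> second land @12

Answer: 11 12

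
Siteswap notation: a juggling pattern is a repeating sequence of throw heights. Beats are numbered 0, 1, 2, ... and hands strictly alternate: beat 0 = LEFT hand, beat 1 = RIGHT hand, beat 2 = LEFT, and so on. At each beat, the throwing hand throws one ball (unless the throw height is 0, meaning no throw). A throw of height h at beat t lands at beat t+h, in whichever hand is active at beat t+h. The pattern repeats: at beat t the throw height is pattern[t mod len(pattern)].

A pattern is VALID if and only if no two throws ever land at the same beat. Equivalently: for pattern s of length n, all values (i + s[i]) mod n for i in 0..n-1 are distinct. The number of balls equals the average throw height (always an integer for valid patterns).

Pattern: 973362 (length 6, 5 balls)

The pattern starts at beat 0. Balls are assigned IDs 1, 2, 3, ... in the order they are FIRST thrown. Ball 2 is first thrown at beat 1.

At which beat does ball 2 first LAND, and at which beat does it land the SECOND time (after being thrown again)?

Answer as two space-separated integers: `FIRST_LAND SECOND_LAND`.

Beat 0 (L): throw ball1 h=9 -> lands@9:R; in-air after throw: [b1@9:R]
Beat 1 (R): throw ball2 h=7 -> lands@8:L; in-air after throw: [b2@8:L b1@9:R]
Beat 2 (L): throw ball3 h=3 -> lands@5:R; in-air after throw: [b3@5:R b2@8:L b1@9:R]
Beat 3 (R): throw ball4 h=3 -> lands@6:L; in-air after throw: [b3@5:R b4@6:L b2@8:L b1@9:R]
Beat 4 (L): throw ball5 h=6 -> lands@10:L; in-air after throw: [b3@5:R b4@6:L b2@8:L b1@9:R b5@10:L]
Beat 5 (R): throw ball3 h=2 -> lands@7:R; in-air after throw: [b4@6:L b3@7:R b2@8:L b1@9:R b5@10:L]
Beat 6 (L): throw ball4 h=9 -> lands@15:R; in-air after throw: [b3@7:R b2@8:L b1@9:R b5@10:L b4@15:R]
Beat 7 (R): throw ball3 h=7 -> lands@14:L; in-air after throw: [b2@8:L b1@9:R b5@10:L b3@14:L b4@15:R]
Beat 8 (L): throw ball2 h=3 -> lands@11:R; in-air after throw: [b1@9:R b5@10:L b2@11:R b3@14:L b4@15:R]
Beat 9 (R): throw ball1 h=3 -> lands@12:L; in-air after throw: [b5@10:L b2@11:R b1@12:L b3@14:L b4@15:R]
Beat 10 (L): throw ball5 h=6 -> lands@16:L; in-air after throw: [b2@11:R b1@12:L b3@14:L b4@15:R b5@16:L]
Beat 11 (R): throw ball2 h=2 -> lands@13:R; in-air after throw: [b1@12:L b2@13:R b3@14:L b4@15:R b5@16:L]
Ball 2: thrown@1 h=7 -> first land @8; rethrown@8 h=3 -> second land @11

Answer: 8 11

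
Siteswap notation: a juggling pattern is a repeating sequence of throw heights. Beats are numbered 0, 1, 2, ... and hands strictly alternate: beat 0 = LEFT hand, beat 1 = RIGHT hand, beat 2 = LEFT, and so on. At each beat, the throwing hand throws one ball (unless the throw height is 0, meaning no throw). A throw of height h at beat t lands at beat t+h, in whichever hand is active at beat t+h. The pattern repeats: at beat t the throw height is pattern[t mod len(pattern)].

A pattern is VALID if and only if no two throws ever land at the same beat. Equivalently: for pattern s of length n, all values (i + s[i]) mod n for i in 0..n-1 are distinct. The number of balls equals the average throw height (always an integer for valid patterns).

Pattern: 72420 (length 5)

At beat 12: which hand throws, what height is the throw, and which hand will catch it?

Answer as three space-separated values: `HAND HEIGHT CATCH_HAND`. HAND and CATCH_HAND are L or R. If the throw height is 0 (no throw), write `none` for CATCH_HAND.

Answer: L 4 L

Derivation:
Beat 12: 12 mod 2 = 0, so hand = L
Throw height = pattern[12 mod 5] = pattern[2] = 4
Lands at beat 12+4=16, 16 mod 2 = 0, so catch hand = L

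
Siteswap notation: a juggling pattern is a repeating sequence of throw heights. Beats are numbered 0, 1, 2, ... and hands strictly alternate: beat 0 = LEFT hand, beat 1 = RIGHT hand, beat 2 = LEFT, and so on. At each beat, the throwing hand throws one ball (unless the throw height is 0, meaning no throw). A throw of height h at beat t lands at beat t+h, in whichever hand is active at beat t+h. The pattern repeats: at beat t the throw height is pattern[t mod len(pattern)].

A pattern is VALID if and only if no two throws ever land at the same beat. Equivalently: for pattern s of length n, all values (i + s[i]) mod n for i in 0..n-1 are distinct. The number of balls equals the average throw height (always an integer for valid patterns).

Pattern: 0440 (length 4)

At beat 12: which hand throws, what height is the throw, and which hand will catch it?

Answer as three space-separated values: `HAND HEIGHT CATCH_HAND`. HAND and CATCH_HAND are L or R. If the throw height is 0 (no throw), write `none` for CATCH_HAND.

Answer: L 0 none

Derivation:
Beat 12: 12 mod 2 = 0, so hand = L
Throw height = pattern[12 mod 4] = pattern[0] = 0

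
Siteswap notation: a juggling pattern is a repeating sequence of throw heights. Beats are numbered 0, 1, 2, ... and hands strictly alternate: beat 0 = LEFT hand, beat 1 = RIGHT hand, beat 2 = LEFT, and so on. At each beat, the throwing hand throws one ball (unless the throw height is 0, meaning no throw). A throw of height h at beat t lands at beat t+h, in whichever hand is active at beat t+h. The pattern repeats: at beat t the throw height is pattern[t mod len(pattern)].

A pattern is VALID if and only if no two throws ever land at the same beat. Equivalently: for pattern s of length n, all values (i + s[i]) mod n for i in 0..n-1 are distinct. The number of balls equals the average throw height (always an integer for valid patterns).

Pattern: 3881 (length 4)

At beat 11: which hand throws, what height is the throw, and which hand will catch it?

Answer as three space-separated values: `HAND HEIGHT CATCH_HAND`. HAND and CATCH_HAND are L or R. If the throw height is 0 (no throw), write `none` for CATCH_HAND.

Answer: R 1 L

Derivation:
Beat 11: 11 mod 2 = 1, so hand = R
Throw height = pattern[11 mod 4] = pattern[3] = 1
Lands at beat 11+1=12, 12 mod 2 = 0, so catch hand = L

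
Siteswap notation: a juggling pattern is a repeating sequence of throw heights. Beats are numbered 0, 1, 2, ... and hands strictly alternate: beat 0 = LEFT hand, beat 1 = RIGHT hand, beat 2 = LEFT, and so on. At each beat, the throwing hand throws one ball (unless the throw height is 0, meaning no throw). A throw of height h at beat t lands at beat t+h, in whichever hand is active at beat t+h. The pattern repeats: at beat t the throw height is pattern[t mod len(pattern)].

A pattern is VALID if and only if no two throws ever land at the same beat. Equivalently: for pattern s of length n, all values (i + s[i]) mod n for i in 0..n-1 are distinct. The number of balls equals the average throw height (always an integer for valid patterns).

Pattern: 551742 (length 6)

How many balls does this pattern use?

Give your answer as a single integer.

Answer: 4

Derivation:
Pattern = [5, 5, 1, 7, 4, 2], length n = 6
  position 0: throw height = 5, running sum = 5
  position 1: throw height = 5, running sum = 10
  position 2: throw height = 1, running sum = 11
  position 3: throw height = 7, running sum = 18
  position 4: throw height = 4, running sum = 22
  position 5: throw height = 2, running sum = 24
Total sum = 24; balls = sum / n = 24 / 6 = 4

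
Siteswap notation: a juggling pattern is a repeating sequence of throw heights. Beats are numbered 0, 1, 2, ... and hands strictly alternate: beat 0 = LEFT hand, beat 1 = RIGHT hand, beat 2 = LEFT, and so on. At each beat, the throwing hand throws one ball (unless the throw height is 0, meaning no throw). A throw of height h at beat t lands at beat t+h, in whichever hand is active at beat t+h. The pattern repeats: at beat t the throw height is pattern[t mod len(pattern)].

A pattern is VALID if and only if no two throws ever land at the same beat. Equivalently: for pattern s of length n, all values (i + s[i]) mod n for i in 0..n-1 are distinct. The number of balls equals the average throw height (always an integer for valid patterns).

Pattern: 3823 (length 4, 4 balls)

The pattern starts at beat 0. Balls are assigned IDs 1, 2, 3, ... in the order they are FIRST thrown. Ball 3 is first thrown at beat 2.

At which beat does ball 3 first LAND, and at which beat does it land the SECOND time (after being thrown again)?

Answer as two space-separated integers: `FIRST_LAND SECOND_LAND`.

Beat 0 (L): throw ball1 h=3 -> lands@3:R; in-air after throw: [b1@3:R]
Beat 1 (R): throw ball2 h=8 -> lands@9:R; in-air after throw: [b1@3:R b2@9:R]
Beat 2 (L): throw ball3 h=2 -> lands@4:L; in-air after throw: [b1@3:R b3@4:L b2@9:R]
Beat 3 (R): throw ball1 h=3 -> lands@6:L; in-air after throw: [b3@4:L b1@6:L b2@9:R]
Beat 4 (L): throw ball3 h=3 -> lands@7:R; in-air after throw: [b1@6:L b3@7:R b2@9:R]
Beat 5 (R): throw ball4 h=8 -> lands@13:R; in-air after throw: [b1@6:L b3@7:R b2@9:R b4@13:R]
Beat 6 (L): throw ball1 h=2 -> lands@8:L; in-air after throw: [b3@7:R b1@8:L b2@9:R b4@13:R]
Beat 7 (R): throw ball3 h=3 -> lands@10:L; in-air after throw: [b1@8:L b2@9:R b3@10:L b4@13:R]
Ball 3: thrown@2 h=2 -> first land @4; rethrown@4 h=3 -> second land @7

Answer: 4 7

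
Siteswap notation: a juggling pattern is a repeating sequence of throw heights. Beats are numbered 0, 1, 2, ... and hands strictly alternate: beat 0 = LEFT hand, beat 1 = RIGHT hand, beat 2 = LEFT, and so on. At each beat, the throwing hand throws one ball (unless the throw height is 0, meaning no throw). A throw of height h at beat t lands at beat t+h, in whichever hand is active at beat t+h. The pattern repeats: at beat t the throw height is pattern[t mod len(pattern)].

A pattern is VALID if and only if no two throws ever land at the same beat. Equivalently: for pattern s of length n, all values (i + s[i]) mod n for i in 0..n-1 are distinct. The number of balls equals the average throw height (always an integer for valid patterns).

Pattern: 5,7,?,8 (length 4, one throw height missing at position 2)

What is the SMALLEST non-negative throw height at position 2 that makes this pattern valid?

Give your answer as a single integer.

Answer: 0

Derivation:
i=0: (0 + 5) mod 4 = 1
i=1: (1 + 7) mod 4 = 0
i=2: s[i]=? (unknown)
i=3: (3 + 8) mod 4 = 3
Known residues: [0, 1, 3]; need a permutation of 0..3, so missing residue r = 2
Need (2 + s) mod 4 = 2; smallest s = (2 - 2) mod 4 = 0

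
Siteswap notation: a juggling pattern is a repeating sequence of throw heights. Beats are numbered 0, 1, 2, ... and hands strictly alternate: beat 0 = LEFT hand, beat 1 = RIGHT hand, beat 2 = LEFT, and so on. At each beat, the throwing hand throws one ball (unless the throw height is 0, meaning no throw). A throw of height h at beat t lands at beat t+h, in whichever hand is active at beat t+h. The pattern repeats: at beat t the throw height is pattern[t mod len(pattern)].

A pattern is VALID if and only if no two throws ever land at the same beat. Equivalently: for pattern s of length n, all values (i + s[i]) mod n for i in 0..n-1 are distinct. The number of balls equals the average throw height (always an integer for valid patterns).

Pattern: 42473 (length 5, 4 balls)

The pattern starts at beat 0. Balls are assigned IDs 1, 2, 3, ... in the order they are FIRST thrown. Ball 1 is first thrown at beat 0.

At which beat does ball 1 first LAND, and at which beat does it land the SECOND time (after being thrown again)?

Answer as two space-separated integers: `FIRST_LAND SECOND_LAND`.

Beat 0 (L): throw ball1 h=4 -> lands@4:L; in-air after throw: [b1@4:L]
Beat 1 (R): throw ball2 h=2 -> lands@3:R; in-air after throw: [b2@3:R b1@4:L]
Beat 2 (L): throw ball3 h=4 -> lands@6:L; in-air after throw: [b2@3:R b1@4:L b3@6:L]
Beat 3 (R): throw ball2 h=7 -> lands@10:L; in-air after throw: [b1@4:L b3@6:L b2@10:L]
Beat 4 (L): throw ball1 h=3 -> lands@7:R; in-air after throw: [b3@6:L b1@7:R b2@10:L]
Beat 5 (R): throw ball4 h=4 -> lands@9:R; in-air after throw: [b3@6:L b1@7:R b4@9:R b2@10:L]
Beat 6 (L): throw ball3 h=2 -> lands@8:L; in-air after throw: [b1@7:R b3@8:L b4@9:R b2@10:L]
Beat 7 (R): throw ball1 h=4 -> lands@11:R; in-air after throw: [b3@8:L b4@9:R b2@10:L b1@11:R]
Ball 1: thrown@0 h=4 -> first land @4; rethrown@4 h=3 -> second land @7

Answer: 4 7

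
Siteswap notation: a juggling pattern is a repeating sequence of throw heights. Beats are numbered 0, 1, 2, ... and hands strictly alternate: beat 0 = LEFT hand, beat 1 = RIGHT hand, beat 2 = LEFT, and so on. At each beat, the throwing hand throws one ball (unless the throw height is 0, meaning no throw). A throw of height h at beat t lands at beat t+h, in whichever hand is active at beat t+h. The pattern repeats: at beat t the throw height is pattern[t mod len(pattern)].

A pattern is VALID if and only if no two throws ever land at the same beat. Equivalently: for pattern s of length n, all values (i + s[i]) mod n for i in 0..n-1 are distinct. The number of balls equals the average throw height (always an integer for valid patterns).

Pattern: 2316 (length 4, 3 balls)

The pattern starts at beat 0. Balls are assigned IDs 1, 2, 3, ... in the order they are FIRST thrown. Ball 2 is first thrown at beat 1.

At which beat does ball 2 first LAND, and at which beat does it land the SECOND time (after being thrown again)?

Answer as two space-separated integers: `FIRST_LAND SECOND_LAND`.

Beat 0 (L): throw ball1 h=2 -> lands@2:L; in-air after throw: [b1@2:L]
Beat 1 (R): throw ball2 h=3 -> lands@4:L; in-air after throw: [b1@2:L b2@4:L]
Beat 2 (L): throw ball1 h=1 -> lands@3:R; in-air after throw: [b1@3:R b2@4:L]
Beat 3 (R): throw ball1 h=6 -> lands@9:R; in-air after throw: [b2@4:L b1@9:R]
Beat 4 (L): throw ball2 h=2 -> lands@6:L; in-air after throw: [b2@6:L b1@9:R]
Beat 5 (R): throw ball3 h=3 -> lands@8:L; in-air after throw: [b2@6:L b3@8:L b1@9:R]
Beat 6 (L): throw ball2 h=1 -> lands@7:R; in-air after throw: [b2@7:R b3@8:L b1@9:R]
Ball 2: thrown@1 h=3 -> first land @4; rethrown@4 h=2 -> second land @6

Answer: 4 6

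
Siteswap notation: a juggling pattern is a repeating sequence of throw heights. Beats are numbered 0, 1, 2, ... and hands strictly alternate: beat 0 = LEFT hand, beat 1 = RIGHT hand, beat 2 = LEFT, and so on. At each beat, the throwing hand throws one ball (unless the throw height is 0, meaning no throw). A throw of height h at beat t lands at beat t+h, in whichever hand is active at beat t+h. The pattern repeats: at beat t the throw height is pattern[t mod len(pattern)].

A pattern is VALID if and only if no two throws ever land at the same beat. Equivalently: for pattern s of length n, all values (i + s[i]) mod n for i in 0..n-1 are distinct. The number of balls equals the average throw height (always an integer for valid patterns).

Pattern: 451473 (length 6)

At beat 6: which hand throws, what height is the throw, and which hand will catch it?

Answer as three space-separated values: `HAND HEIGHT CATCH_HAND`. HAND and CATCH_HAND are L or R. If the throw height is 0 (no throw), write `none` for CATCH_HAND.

Beat 6: 6 mod 2 = 0, so hand = L
Throw height = pattern[6 mod 6] = pattern[0] = 4
Lands at beat 6+4=10, 10 mod 2 = 0, so catch hand = L

Answer: L 4 L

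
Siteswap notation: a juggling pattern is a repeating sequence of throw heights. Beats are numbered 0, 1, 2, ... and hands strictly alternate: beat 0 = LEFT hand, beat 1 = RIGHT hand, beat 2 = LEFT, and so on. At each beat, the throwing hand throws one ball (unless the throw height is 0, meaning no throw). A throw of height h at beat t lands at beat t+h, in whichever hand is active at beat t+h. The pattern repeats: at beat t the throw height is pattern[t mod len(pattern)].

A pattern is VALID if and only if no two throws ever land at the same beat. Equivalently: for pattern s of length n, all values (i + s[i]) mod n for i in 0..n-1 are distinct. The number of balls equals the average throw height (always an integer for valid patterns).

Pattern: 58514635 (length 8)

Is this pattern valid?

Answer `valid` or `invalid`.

i=0: (i + s[i]) mod n = (0 + 5) mod 8 = 5
i=1: (i + s[i]) mod n = (1 + 8) mod 8 = 1
i=2: (i + s[i]) mod n = (2 + 5) mod 8 = 7
i=3: (i + s[i]) mod n = (3 + 1) mod 8 = 4
i=4: (i + s[i]) mod n = (4 + 4) mod 8 = 0
i=5: (i + s[i]) mod n = (5 + 6) mod 8 = 3
i=6: (i + s[i]) mod n = (6 + 3) mod 8 = 1
i=7: (i + s[i]) mod n = (7 + 5) mod 8 = 4
Residues: [5, 1, 7, 4, 0, 3, 1, 4], distinct: False

Answer: invalid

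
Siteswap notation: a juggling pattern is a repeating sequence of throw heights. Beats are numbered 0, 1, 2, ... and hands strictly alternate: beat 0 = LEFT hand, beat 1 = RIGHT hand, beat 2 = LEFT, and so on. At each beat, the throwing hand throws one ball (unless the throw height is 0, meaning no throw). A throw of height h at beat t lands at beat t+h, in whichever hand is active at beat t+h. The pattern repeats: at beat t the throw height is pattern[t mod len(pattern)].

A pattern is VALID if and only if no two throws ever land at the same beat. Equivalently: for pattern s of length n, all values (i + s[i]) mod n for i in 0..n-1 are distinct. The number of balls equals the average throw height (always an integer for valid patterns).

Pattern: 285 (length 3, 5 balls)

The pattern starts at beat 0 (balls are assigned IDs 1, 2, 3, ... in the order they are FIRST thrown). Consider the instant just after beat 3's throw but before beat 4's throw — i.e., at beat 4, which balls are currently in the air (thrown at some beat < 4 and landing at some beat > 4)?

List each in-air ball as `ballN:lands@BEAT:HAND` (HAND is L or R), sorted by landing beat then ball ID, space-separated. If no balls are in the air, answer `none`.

Beat 0 (L): throw ball1 h=2 -> lands@2:L; in-air after throw: [b1@2:L]
Beat 1 (R): throw ball2 h=8 -> lands@9:R; in-air after throw: [b1@2:L b2@9:R]
Beat 2 (L): throw ball1 h=5 -> lands@7:R; in-air after throw: [b1@7:R b2@9:R]
Beat 3 (R): throw ball3 h=2 -> lands@5:R; in-air after throw: [b3@5:R b1@7:R b2@9:R]
Beat 4 (L): throw ball4 h=8 -> lands@12:L; in-air after throw: [b3@5:R b1@7:R b2@9:R b4@12:L]

Answer: ball3:lands@5:R ball1:lands@7:R ball2:lands@9:R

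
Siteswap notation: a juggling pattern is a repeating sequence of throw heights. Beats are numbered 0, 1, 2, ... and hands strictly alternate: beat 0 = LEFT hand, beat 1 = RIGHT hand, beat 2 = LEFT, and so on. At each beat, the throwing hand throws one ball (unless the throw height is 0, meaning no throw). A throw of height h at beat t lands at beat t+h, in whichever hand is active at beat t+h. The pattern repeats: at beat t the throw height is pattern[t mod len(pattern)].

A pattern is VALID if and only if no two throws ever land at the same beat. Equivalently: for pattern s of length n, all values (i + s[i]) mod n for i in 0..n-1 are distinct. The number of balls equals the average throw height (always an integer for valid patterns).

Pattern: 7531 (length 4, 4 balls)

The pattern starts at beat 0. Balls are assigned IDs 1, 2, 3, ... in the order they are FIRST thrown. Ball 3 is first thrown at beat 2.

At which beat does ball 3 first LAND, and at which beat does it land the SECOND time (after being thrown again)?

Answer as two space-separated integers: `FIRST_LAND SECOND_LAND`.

Beat 0 (L): throw ball1 h=7 -> lands@7:R; in-air after throw: [b1@7:R]
Beat 1 (R): throw ball2 h=5 -> lands@6:L; in-air after throw: [b2@6:L b1@7:R]
Beat 2 (L): throw ball3 h=3 -> lands@5:R; in-air after throw: [b3@5:R b2@6:L b1@7:R]
Beat 3 (R): throw ball4 h=1 -> lands@4:L; in-air after throw: [b4@4:L b3@5:R b2@6:L b1@7:R]
Beat 4 (L): throw ball4 h=7 -> lands@11:R; in-air after throw: [b3@5:R b2@6:L b1@7:R b4@11:R]
Beat 5 (R): throw ball3 h=5 -> lands@10:L; in-air after throw: [b2@6:L b1@7:R b3@10:L b4@11:R]
Beat 6 (L): throw ball2 h=3 -> lands@9:R; in-air after throw: [b1@7:R b2@9:R b3@10:L b4@11:R]
Beat 7 (R): throw ball1 h=1 -> lands@8:L; in-air after throw: [b1@8:L b2@9:R b3@10:L b4@11:R]
Beat 8 (L): throw ball1 h=7 -> lands@15:R; in-air after throw: [b2@9:R b3@10:L b4@11:R b1@15:R]
Beat 9 (R): throw ball2 h=5 -> lands@14:L; in-air after throw: [b3@10:L b4@11:R b2@14:L b1@15:R]
Beat 10 (L): throw ball3 h=3 -> lands@13:R; in-air after throw: [b4@11:R b3@13:R b2@14:L b1@15:R]
Ball 3: thrown@2 h=3 -> first land @5; rethrown@5 h=5 -> second land @10

Answer: 5 10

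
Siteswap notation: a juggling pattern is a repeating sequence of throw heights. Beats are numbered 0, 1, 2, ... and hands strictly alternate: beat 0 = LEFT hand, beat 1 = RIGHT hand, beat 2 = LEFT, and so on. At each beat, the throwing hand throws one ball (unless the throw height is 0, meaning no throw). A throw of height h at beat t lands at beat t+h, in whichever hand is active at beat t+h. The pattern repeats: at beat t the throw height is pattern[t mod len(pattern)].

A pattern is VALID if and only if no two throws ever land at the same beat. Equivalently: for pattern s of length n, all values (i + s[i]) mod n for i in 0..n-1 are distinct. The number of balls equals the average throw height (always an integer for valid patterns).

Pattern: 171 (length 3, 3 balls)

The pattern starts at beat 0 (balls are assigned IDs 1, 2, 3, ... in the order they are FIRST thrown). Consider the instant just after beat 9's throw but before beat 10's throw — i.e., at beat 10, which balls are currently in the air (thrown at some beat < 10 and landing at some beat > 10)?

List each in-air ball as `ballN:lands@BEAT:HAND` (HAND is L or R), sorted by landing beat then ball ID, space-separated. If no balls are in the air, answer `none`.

Answer: ball2:lands@11:R ball3:lands@14:L

Derivation:
Beat 0 (L): throw ball1 h=1 -> lands@1:R; in-air after throw: [b1@1:R]
Beat 1 (R): throw ball1 h=7 -> lands@8:L; in-air after throw: [b1@8:L]
Beat 2 (L): throw ball2 h=1 -> lands@3:R; in-air after throw: [b2@3:R b1@8:L]
Beat 3 (R): throw ball2 h=1 -> lands@4:L; in-air after throw: [b2@4:L b1@8:L]
Beat 4 (L): throw ball2 h=7 -> lands@11:R; in-air after throw: [b1@8:L b2@11:R]
Beat 5 (R): throw ball3 h=1 -> lands@6:L; in-air after throw: [b3@6:L b1@8:L b2@11:R]
Beat 6 (L): throw ball3 h=1 -> lands@7:R; in-air after throw: [b3@7:R b1@8:L b2@11:R]
Beat 7 (R): throw ball3 h=7 -> lands@14:L; in-air after throw: [b1@8:L b2@11:R b3@14:L]
Beat 8 (L): throw ball1 h=1 -> lands@9:R; in-air after throw: [b1@9:R b2@11:R b3@14:L]
Beat 9 (R): throw ball1 h=1 -> lands@10:L; in-air after throw: [b1@10:L b2@11:R b3@14:L]
Beat 10 (L): throw ball1 h=7 -> lands@17:R; in-air after throw: [b2@11:R b3@14:L b1@17:R]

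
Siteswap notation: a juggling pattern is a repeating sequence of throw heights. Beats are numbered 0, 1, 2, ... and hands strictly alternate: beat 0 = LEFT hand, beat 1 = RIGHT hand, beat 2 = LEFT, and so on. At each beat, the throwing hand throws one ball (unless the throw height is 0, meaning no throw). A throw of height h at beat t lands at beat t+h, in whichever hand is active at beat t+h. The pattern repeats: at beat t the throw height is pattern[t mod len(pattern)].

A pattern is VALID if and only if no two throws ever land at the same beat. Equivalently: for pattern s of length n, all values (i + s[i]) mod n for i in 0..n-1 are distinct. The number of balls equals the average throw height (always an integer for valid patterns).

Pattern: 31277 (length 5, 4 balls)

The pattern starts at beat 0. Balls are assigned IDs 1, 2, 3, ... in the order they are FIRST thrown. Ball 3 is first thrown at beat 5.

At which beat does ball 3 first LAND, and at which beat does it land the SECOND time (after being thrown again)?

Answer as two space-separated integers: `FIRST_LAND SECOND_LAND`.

Beat 0 (L): throw ball1 h=3 -> lands@3:R; in-air after throw: [b1@3:R]
Beat 1 (R): throw ball2 h=1 -> lands@2:L; in-air after throw: [b2@2:L b1@3:R]
Beat 2 (L): throw ball2 h=2 -> lands@4:L; in-air after throw: [b1@3:R b2@4:L]
Beat 3 (R): throw ball1 h=7 -> lands@10:L; in-air after throw: [b2@4:L b1@10:L]
Beat 4 (L): throw ball2 h=7 -> lands@11:R; in-air after throw: [b1@10:L b2@11:R]
Beat 5 (R): throw ball3 h=3 -> lands@8:L; in-air after throw: [b3@8:L b1@10:L b2@11:R]
Beat 6 (L): throw ball4 h=1 -> lands@7:R; in-air after throw: [b4@7:R b3@8:L b1@10:L b2@11:R]
Beat 7 (R): throw ball4 h=2 -> lands@9:R; in-air after throw: [b3@8:L b4@9:R b1@10:L b2@11:R]
Beat 8 (L): throw ball3 h=7 -> lands@15:R; in-air after throw: [b4@9:R b1@10:L b2@11:R b3@15:R]
Beat 9 (R): throw ball4 h=7 -> lands@16:L; in-air after throw: [b1@10:L b2@11:R b3@15:R b4@16:L]
Beat 10 (L): throw ball1 h=3 -> lands@13:R; in-air after throw: [b2@11:R b1@13:R b3@15:R b4@16:L]
Beat 11 (R): throw ball2 h=1 -> lands@12:L; in-air after throw: [b2@12:L b1@13:R b3@15:R b4@16:L]
Beat 12 (L): throw ball2 h=2 -> lands@14:L; in-air after throw: [b1@13:R b2@14:L b3@15:R b4@16:L]
Beat 13 (R): throw ball1 h=7 -> lands@20:L; in-air after throw: [b2@14:L b3@15:R b4@16:L b1@20:L]
Beat 14 (L): throw ball2 h=7 -> lands@21:R; in-air after throw: [b3@15:R b4@16:L b1@20:L b2@21:R]
Beat 15 (R): throw ball3 h=3 -> lands@18:L; in-air after throw: [b4@16:L b3@18:L b1@20:L b2@21:R]
Ball 3: thrown@5 h=3 -> first land @8; rethrown@8 h=7 -> second land @15

Answer: 8 15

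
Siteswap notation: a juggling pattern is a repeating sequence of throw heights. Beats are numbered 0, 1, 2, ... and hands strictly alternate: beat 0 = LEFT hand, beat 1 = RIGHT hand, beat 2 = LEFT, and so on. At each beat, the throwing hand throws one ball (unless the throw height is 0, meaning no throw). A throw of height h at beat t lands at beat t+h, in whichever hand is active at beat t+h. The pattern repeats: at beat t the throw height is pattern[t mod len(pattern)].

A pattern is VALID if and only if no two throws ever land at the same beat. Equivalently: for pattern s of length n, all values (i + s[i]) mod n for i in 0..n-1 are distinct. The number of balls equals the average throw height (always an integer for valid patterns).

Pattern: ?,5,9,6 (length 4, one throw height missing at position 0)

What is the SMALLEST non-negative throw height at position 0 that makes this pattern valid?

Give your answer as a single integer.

Answer: 0

Derivation:
i=0: s[i]=? (unknown)
i=1: (1 + 5) mod 4 = 2
i=2: (2 + 9) mod 4 = 3
i=3: (3 + 6) mod 4 = 1
Known residues: [1, 2, 3]; need a permutation of 0..3, so missing residue r = 0
Need (0 + s) mod 4 = 0; smallest s = (0 - 0) mod 4 = 0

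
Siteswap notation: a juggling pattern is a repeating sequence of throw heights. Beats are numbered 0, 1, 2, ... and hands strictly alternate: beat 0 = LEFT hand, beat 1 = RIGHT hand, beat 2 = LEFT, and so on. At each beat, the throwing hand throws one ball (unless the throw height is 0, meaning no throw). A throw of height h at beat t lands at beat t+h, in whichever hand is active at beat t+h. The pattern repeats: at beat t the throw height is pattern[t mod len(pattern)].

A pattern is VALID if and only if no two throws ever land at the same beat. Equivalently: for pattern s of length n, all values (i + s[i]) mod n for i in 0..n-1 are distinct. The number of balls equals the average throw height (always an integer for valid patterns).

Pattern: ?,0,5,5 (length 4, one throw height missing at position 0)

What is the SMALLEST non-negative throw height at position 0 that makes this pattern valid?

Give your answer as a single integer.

i=0: s[i]=? (unknown)
i=1: (1 + 0) mod 4 = 1
i=2: (2 + 5) mod 4 = 3
i=3: (3 + 5) mod 4 = 0
Known residues: [0, 1, 3]; need a permutation of 0..3, so missing residue r = 2
Need (0 + s) mod 4 = 2; smallest s = (2 - 0) mod 4 = 2

Answer: 2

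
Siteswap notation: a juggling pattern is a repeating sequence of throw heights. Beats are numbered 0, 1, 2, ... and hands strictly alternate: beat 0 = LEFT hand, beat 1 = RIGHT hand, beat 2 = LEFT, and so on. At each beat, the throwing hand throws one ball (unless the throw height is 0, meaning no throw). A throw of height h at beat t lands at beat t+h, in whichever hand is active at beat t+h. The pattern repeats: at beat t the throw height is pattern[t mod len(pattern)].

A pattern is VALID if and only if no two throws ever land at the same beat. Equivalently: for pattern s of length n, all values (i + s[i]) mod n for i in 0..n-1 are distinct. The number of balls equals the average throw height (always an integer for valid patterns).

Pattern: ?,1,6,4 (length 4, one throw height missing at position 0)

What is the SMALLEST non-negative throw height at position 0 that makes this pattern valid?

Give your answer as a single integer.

Answer: 1

Derivation:
i=0: s[i]=? (unknown)
i=1: (1 + 1) mod 4 = 2
i=2: (2 + 6) mod 4 = 0
i=3: (3 + 4) mod 4 = 3
Known residues: [0, 2, 3]; need a permutation of 0..3, so missing residue r = 1
Need (0 + s) mod 4 = 1; smallest s = (1 - 0) mod 4 = 1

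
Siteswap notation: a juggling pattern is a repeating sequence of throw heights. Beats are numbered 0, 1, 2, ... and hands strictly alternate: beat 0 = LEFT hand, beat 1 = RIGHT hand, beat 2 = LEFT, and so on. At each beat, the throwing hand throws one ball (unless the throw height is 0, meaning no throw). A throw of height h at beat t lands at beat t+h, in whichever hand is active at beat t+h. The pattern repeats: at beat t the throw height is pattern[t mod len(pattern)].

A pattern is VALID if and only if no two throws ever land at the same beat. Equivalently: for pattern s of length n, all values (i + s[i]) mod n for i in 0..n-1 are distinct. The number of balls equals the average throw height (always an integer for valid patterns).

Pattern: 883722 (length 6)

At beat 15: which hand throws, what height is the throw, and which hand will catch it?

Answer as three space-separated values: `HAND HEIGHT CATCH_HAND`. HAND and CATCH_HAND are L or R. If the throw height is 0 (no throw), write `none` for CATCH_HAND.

Answer: R 7 L

Derivation:
Beat 15: 15 mod 2 = 1, so hand = R
Throw height = pattern[15 mod 6] = pattern[3] = 7
Lands at beat 15+7=22, 22 mod 2 = 0, so catch hand = L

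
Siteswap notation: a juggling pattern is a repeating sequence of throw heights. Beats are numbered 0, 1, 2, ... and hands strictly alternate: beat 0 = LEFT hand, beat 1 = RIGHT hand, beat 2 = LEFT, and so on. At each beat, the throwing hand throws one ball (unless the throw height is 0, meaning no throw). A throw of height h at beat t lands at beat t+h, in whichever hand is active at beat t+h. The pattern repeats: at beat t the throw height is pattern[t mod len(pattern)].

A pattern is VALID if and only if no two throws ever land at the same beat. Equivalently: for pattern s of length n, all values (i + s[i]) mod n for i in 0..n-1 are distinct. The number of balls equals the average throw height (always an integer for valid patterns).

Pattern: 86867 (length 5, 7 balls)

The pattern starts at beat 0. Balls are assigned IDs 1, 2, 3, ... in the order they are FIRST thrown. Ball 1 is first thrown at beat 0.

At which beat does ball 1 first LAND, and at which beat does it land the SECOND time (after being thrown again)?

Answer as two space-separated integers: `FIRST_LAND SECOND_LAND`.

Answer: 8 14

Derivation:
Beat 0 (L): throw ball1 h=8 -> lands@8:L; in-air after throw: [b1@8:L]
Beat 1 (R): throw ball2 h=6 -> lands@7:R; in-air after throw: [b2@7:R b1@8:L]
Beat 2 (L): throw ball3 h=8 -> lands@10:L; in-air after throw: [b2@7:R b1@8:L b3@10:L]
Beat 3 (R): throw ball4 h=6 -> lands@9:R; in-air after throw: [b2@7:R b1@8:L b4@9:R b3@10:L]
Beat 4 (L): throw ball5 h=7 -> lands@11:R; in-air after throw: [b2@7:R b1@8:L b4@9:R b3@10:L b5@11:R]
Beat 5 (R): throw ball6 h=8 -> lands@13:R; in-air after throw: [b2@7:R b1@8:L b4@9:R b3@10:L b5@11:R b6@13:R]
Beat 6 (L): throw ball7 h=6 -> lands@12:L; in-air after throw: [b2@7:R b1@8:L b4@9:R b3@10:L b5@11:R b7@12:L b6@13:R]
Beat 7 (R): throw ball2 h=8 -> lands@15:R; in-air after throw: [b1@8:L b4@9:R b3@10:L b5@11:R b7@12:L b6@13:R b2@15:R]
Beat 8 (L): throw ball1 h=6 -> lands@14:L; in-air after throw: [b4@9:R b3@10:L b5@11:R b7@12:L b6@13:R b1@14:L b2@15:R]
Beat 9 (R): throw ball4 h=7 -> lands@16:L; in-air after throw: [b3@10:L b5@11:R b7@12:L b6@13:R b1@14:L b2@15:R b4@16:L]
Beat 10 (L): throw ball3 h=8 -> lands@18:L; in-air after throw: [b5@11:R b7@12:L b6@13:R b1@14:L b2@15:R b4@16:L b3@18:L]
Beat 11 (R): throw ball5 h=6 -> lands@17:R; in-air after throw: [b7@12:L b6@13:R b1@14:L b2@15:R b4@16:L b5@17:R b3@18:L]
Beat 12 (L): throw ball7 h=8 -> lands@20:L; in-air after throw: [b6@13:R b1@14:L b2@15:R b4@16:L b5@17:R b3@18:L b7@20:L]
Beat 13 (R): throw ball6 h=6 -> lands@19:R; in-air after throw: [b1@14:L b2@15:R b4@16:L b5@17:R b3@18:L b6@19:R b7@20:L]
Beat 14 (L): throw ball1 h=7 -> lands@21:R; in-air after throw: [b2@15:R b4@16:L b5@17:R b3@18:L b6@19:R b7@20:L b1@21:R]
Ball 1: thrown@0 h=8 -> first land @8; rethrown@8 h=6 -> second land @14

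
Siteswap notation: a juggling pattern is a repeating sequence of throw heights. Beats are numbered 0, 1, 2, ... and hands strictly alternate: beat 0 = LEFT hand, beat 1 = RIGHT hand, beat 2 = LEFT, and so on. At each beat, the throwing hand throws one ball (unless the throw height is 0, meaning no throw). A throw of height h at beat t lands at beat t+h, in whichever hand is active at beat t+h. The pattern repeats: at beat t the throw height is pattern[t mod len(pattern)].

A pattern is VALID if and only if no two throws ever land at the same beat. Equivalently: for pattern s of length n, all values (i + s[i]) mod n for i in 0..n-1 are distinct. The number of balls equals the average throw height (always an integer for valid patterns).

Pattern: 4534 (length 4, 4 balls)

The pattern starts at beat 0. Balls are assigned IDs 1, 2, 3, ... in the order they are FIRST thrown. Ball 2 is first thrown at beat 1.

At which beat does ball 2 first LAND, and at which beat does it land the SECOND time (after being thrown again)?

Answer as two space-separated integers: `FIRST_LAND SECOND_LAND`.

Beat 0 (L): throw ball1 h=4 -> lands@4:L; in-air after throw: [b1@4:L]
Beat 1 (R): throw ball2 h=5 -> lands@6:L; in-air after throw: [b1@4:L b2@6:L]
Beat 2 (L): throw ball3 h=3 -> lands@5:R; in-air after throw: [b1@4:L b3@5:R b2@6:L]
Beat 3 (R): throw ball4 h=4 -> lands@7:R; in-air after throw: [b1@4:L b3@5:R b2@6:L b4@7:R]
Beat 4 (L): throw ball1 h=4 -> lands@8:L; in-air after throw: [b3@5:R b2@6:L b4@7:R b1@8:L]
Beat 5 (R): throw ball3 h=5 -> lands@10:L; in-air after throw: [b2@6:L b4@7:R b1@8:L b3@10:L]
Beat 6 (L): throw ball2 h=3 -> lands@9:R; in-air after throw: [b4@7:R b1@8:L b2@9:R b3@10:L]
Beat 7 (R): throw ball4 h=4 -> lands@11:R; in-air after throw: [b1@8:L b2@9:R b3@10:L b4@11:R]
Beat 8 (L): throw ball1 h=4 -> lands@12:L; in-air after throw: [b2@9:R b3@10:L b4@11:R b1@12:L]
Beat 9 (R): throw ball2 h=5 -> lands@14:L; in-air after throw: [b3@10:L b4@11:R b1@12:L b2@14:L]
Ball 2: thrown@1 h=5 -> first land @6; rethrown@6 h=3 -> second land @9

Answer: 6 9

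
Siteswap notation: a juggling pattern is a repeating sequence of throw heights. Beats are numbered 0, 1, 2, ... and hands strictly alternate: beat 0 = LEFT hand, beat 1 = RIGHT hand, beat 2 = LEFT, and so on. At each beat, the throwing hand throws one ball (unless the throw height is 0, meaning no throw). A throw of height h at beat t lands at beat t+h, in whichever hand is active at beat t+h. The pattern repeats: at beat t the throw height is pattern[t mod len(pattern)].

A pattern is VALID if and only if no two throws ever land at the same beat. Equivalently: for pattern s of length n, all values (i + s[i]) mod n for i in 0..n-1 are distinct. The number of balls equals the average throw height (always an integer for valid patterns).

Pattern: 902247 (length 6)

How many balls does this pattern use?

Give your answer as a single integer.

Pattern = [9, 0, 2, 2, 4, 7], length n = 6
  position 0: throw height = 9, running sum = 9
  position 1: throw height = 0, running sum = 9
  position 2: throw height = 2, running sum = 11
  position 3: throw height = 2, running sum = 13
  position 4: throw height = 4, running sum = 17
  position 5: throw height = 7, running sum = 24
Total sum = 24; balls = sum / n = 24 / 6 = 4

Answer: 4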